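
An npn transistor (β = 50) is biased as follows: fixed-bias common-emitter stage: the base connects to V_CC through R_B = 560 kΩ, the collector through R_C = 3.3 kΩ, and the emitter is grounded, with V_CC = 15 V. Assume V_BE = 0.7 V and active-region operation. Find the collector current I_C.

Base loop: V_CC = I_B·R_B + V_BE, so I_B = (15 − 0.7)/560 kΩ = 0.0255 mA.
In the active region I_C = β·I_B = 50 × 0.0255 = 1.28 mA.
Collector loop: V_CE = V_CC − I_C·R_C = 15 − 1.28×3.3 = 10.8 V.
Since V_CE = 10.8 V > V_CE(sat) ≈ 0.2 V, the transistor is in the active region as assumed.

I_C ≈ 1.3 mA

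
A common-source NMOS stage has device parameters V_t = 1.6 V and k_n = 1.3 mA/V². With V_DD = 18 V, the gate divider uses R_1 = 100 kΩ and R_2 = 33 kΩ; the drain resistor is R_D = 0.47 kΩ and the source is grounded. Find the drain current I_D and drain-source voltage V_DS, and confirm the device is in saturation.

V_G = V_DD·R_2/(R_1+R_2) = 18×33/133 = 4.47 V. With the source grounded, V_GS = V_G = 4.47 V.
Assume saturation: I_D = (k_n/2)(V_GS − V_t)² = (1.3/2)×(4.47 − 1.6)² = 0.65×2.87² = 5.34 mA.
V_DS = V_DD − I_D·R_D = 18 − 5.34×0.47 = 15.5 V.
Saturation requires V_DS ≥ V_GS − V_t = 2.87 V; 15.5 ≥ 2.87 ✓.

I_D ≈ 5.3 mA, V_DS ≈ 15 V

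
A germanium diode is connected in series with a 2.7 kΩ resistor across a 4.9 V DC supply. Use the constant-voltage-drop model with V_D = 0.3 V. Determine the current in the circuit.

I ≈ 1.7 mA

KVL around the loop: 4.9 = V_D + I·R = 0.3 + I × 2.7 kΩ.
So I = (4.9 − 0.3) / 2.7 kΩ = 4.6 / 2.7 = 1.7 mA.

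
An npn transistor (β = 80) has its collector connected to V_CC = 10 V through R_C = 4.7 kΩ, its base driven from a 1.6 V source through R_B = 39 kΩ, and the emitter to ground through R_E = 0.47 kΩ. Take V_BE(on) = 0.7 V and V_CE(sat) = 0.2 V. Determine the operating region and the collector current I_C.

active; I_C ≈ 0.93 mA

Assume active. Base-emitter loop: I_B = (V_BB − V_BE)/(R_B + (β+1)R_E) = (1.6 − 0.7)/(39 + 81×0.47) = 0.0117 mA.
I_C = β·I_B = 80×0.0117 = 0.934 mA.
V_CE = V_CC − I_C·R_C − I_E·R_E = 10 − 0.934×4.7 − 0.946×0.47 = 5.16 V > V_CE(sat), so the active-region assumption holds.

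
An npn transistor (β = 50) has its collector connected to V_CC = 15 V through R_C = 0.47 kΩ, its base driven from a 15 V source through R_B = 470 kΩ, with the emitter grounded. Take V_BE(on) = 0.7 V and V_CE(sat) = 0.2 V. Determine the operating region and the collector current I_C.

active; I_C ≈ 1.5 mA

Assume active. Base-emitter loop: I_B = (V_BB − V_BE)/R_B = (15 − 0.7)/470 = 0.0304 mA.
I_C = β·I_B = 50×0.0304 = 1.52 mA.
V_CE = V_CC − I_C·R_C = 15 − 1.52×0.47 = 14.3 V > V_CE(sat), so the active-region assumption holds.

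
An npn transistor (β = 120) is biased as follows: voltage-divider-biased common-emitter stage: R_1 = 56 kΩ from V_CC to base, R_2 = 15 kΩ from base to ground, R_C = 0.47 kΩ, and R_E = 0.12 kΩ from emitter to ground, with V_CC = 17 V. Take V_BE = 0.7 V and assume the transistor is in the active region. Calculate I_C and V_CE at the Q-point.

Thevenize the base divider: V_Th = V_CC·R_2/(R_1+R_2) = 17×15/71 = 3.59 V, R_Th = R_1‖R_2 = 11.8 kΩ.
Base-emitter loop: V_Th = I_B·R_Th + V_BE + (β+1)I_B·R_E, so I_B = (3.59 − 0.7) / (11.8 + 121×0.12) = 0.11 mA.
I_C = β·I_B = 120×0.11 = 13.2 mA, and I_E = (β+1)I_B = 13.3 mA.
V_CE = V_CC − I_C·R_C − I_E·R_E = 17 − 13.2×0.47 − 13.3×0.12 = 9.22 V.
V_CE = 9.22 V > 0.2 V confirms active-region operation.

I_C ≈ 13 mA, V_CE ≈ 9.2 V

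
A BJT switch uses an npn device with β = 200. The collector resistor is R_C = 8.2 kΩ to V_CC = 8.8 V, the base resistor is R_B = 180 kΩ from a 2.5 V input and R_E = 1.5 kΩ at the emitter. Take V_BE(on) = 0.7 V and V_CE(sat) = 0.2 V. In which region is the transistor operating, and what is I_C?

active; I_C ≈ 0.75 mA

Assume active. Base-emitter loop: I_B = (V_BB − V_BE)/(R_B + (β+1)R_E) = (2.5 − 0.7)/(180 + 201×1.5) = 0.00374 mA.
I_C = β·I_B = 200×0.00374 = 0.748 mA.
V_CE = V_CC − I_C·R_C − I_E·R_E = 8.8 − 0.748×8.2 − 0.751×1.5 = 1.54 V > V_CE(sat), so the active-region assumption holds.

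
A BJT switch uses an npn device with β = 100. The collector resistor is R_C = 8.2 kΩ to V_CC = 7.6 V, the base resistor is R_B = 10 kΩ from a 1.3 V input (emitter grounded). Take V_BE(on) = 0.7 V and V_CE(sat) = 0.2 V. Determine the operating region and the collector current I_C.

saturation; I_C ≈ 0.9 mA

Assume active: I_B = (1.3 − 0.7)/10 = 0.06 mA, giving I_C = β·I_B = 6 mA.
But then V_CE = 7.6 − 6×8.2 = -41.6 V < V_CE(sat) = 0.2 V — impossible in the active region.
So the transistor is saturated. With V_CE = 0.2 V, I_C = (V_CC − 0.2)/R_C = 7.4/8.2 = 0.902 mA.
Check: β·I_B = 6 mA > I_C = 0.902 mA, confirming saturation.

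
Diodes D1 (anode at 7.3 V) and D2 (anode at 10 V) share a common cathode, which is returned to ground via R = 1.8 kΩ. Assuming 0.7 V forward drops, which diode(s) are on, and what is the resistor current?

Assume both conduct. Then node N would need to be at both 7.3−0.7 = 6.6 V and 10−0.7 = 9.3 V, which is impossible.
Assume only D2 conducts: V_N = 10 − 0.7 = 9.3 V, so I_R = 9.3/1.8 = 5.17 mA.
Check D1: its anode-to-cathode voltage is 7.3 − 9.3 = -2 V < 0.7 V, so it is off. The assumption is consistent.

Only D2 conducts; I_R ≈ 5.2 mA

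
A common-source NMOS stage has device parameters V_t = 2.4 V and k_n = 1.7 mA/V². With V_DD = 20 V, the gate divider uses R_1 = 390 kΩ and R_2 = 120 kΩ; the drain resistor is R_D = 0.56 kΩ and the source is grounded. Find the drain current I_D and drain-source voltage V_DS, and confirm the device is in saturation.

I_D ≈ 4.5 mA, V_DS ≈ 17 V

V_G = V_DD·R_2/(R_1+R_2) = 20×120/510 = 4.71 V. With the source grounded, V_GS = V_G = 4.71 V.
Assume saturation: I_D = (k_n/2)(V_GS − V_t)² = (1.7/2)×(4.71 − 2.4)² = 0.85×2.31² = 4.52 mA.
V_DS = V_DD − I_D·R_D = 20 − 4.52×0.56 = 17.5 V.
Saturation requires V_DS ≥ V_GS − V_t = 2.31 V; 17.5 ≥ 2.31 ✓.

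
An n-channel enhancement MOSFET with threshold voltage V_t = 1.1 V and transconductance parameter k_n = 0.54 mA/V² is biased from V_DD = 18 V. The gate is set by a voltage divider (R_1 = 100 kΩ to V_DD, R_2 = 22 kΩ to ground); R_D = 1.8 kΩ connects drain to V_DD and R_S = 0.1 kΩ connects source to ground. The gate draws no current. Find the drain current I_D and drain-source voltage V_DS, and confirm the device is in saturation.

I_D ≈ 1.1 mA, V_DS ≈ 16 V

V_G = V_DD·R_2/(R_1+R_2) = 18×22/122 = 3.25 V.
Assume saturation: I_D = (k_n/2)(V_GS − V_t)² with V_GS = V_G − I_D·R_S = 3.25 − 0.1·I_D.
Substituting gives 0.0027·I_D² − 1.12·I_D + 1.24 = 0, with roots I_D = 1.12 or 412 mA.
The root I_D = 412 mA gives V_GS = -38 V ≤ V_t, so take I_D = 1.12 mA.
Then V_GS = 3.13 V and V_DS = V_DD − I_D(R_D+R_S) = 18 − 1.12×1.9 = 15.9 V.
Saturation requires V_DS ≥ V_GS − V_t = 2.03 V; 15.9 ≥ 2.03 ✓.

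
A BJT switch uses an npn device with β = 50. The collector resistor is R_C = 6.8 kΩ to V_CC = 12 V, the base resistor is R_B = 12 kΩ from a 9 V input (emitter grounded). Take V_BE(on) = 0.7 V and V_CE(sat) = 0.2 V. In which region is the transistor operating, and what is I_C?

saturation; I_C ≈ 1.7 mA

Assume active: I_B = (9 − 0.7)/12 = 0.692 mA, giving I_C = β·I_B = 34.6 mA.
But then V_CE = 12 − 34.6×6.8 = -223 V < V_CE(sat) = 0.2 V — impossible in the active region.
So the transistor is saturated. With V_CE = 0.2 V, I_C = (V_CC − 0.2)/R_C = 11.8/6.8 = 1.74 mA.
Check: β·I_B = 34.6 mA > I_C = 1.74 mA, confirming saturation.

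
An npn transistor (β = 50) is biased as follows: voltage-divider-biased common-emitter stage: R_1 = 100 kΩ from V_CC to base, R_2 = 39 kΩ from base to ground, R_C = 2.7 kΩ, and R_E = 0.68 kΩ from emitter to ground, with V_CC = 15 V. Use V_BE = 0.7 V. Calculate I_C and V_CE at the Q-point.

Thevenize the base divider: V_Th = V_CC·R_2/(R_1+R_2) = 15×39/139 = 4.21 V, R_Th = R_1‖R_2 = 28.1 kΩ.
Base-emitter loop: V_Th = I_B·R_Th + V_BE + (β+1)I_B·R_E, so I_B = (4.21 − 0.7) / (28.1 + 51×0.68) = 0.0559 mA.
I_C = β·I_B = 50×0.0559 = 2.8 mA, and I_E = (β+1)I_B = 2.85 mA.
V_CE = V_CC − I_C·R_C − I_E·R_E = 15 − 2.8×2.7 − 2.85×0.68 = 5.51 V.
V_CE = 5.51 V > 0.2 V confirms active-region operation.

I_C ≈ 2.8 mA, V_CE ≈ 5.5 V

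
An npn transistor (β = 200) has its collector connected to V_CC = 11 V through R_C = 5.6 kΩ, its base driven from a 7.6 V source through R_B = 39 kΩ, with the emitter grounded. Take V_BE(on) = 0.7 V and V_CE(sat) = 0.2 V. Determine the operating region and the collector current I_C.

saturation; I_C ≈ 1.9 mA

Assume active: I_B = (7.6 − 0.7)/39 = 0.177 mA, giving I_C = β·I_B = 35.4 mA.
But then V_CE = 11 − 35.4×5.6 = -187 V < V_CE(sat) = 0.2 V — impossible in the active region.
So the transistor is saturated. With V_CE = 0.2 V, I_C = (V_CC − 0.2)/R_C = 10.8/5.6 = 1.93 mA.
Check: β·I_B = 35.4 mA > I_C = 1.93 mA, confirming saturation.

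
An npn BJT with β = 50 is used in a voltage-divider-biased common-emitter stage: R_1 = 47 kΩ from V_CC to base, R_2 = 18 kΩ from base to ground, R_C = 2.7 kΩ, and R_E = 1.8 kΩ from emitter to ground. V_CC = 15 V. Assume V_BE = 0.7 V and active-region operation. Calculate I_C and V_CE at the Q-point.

I_C ≈ 1.6 mA, V_CE ≈ 7.5 V

Thevenize the base divider: V_Th = V_CC·R_2/(R_1+R_2) = 15×18/65 = 4.15 V, R_Th = R_1‖R_2 = 13 kΩ.
Base-emitter loop: V_Th = I_B·R_Th + V_BE + (β+1)I_B·R_E, so I_B = (4.15 − 0.7) / (13 + 51×1.8) = 0.033 mA.
I_C = β·I_B = 50×0.033 = 1.65 mA, and I_E = (β+1)I_B = 1.68 mA.
V_CE = V_CC − I_C·R_C − I_E·R_E = 15 − 1.65×2.7 − 1.68×1.8 = 7.53 V.
V_CE = 7.53 V > 0.2 V confirms active-region operation.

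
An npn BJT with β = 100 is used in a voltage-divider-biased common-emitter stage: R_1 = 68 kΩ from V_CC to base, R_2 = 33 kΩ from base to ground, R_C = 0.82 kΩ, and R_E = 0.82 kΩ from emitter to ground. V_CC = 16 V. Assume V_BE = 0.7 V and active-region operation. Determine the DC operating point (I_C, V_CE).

Thevenize the base divider: V_Th = V_CC·R_2/(R_1+R_2) = 16×33/101 = 5.23 V, R_Th = R_1‖R_2 = 22.2 kΩ.
Base-emitter loop: V_Th = I_B·R_Th + V_BE + (β+1)I_B·R_E, so I_B = (5.23 − 0.7) / (22.2 + 101×0.82) = 0.0431 mA.
I_C = β·I_B = 100×0.0431 = 4.31 mA, and I_E = (β+1)I_B = 4.35 mA.
V_CE = V_CC − I_C·R_C − I_E·R_E = 16 − 4.31×0.82 − 4.35×0.82 = 8.9 V.
V_CE = 8.9 V > 0.2 V confirms active-region operation.

I_C ≈ 4.3 mA, V_CE ≈ 8.9 V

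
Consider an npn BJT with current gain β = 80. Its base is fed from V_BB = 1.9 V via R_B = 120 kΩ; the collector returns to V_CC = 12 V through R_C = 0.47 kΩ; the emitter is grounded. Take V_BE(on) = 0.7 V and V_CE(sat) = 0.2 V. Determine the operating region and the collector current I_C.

Assume active. Base-emitter loop: I_B = (V_BB − V_BE)/R_B = (1.9 − 0.7)/120 = 0.01 mA.
I_C = β·I_B = 80×0.01 = 0.8 mA.
V_CE = V_CC − I_C·R_C = 12 − 0.8×0.47 = 11.6 V > V_CE(sat), so the active-region assumption holds.

active; I_C ≈ 0.8 mA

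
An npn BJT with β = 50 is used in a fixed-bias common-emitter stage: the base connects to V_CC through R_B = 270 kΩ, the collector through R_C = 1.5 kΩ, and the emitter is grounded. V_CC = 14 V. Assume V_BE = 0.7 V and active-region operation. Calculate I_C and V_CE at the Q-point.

I_C ≈ 2.5 mA, V_CE ≈ 10 V

Base loop: V_CC = I_B·R_B + V_BE, so I_B = (14 − 0.7)/270 kΩ = 0.0493 mA.
In the active region I_C = β·I_B = 50 × 0.0493 = 2.46 mA.
Collector loop: V_CE = V_CC − I_C·R_C = 14 − 2.46×1.5 = 10.3 V.
Since V_CE = 10.3 V > V_CE(sat) ≈ 0.2 V, the transistor is in the active region as assumed.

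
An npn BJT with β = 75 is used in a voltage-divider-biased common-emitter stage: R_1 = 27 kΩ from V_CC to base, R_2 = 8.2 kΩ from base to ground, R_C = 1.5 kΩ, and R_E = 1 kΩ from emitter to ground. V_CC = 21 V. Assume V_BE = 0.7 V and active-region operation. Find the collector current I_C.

Thevenize the base divider: V_Th = V_CC·R_2/(R_1+R_2) = 21×8.2/35.2 = 4.89 V, R_Th = R_1‖R_2 = 6.29 kΩ.
Base-emitter loop: V_Th = I_B·R_Th + V_BE + (β+1)I_B·R_E, so I_B = (4.89 − 0.7) / (6.29 + 76×1) = 0.0509 mA.
I_C = β·I_B = 75×0.0509 = 3.82 mA, and I_E = (β+1)I_B = 3.87 mA.
V_CE = V_CC − I_C·R_C − I_E·R_E = 21 − 3.82×1.5 − 3.87×1 = 11.4 V.
V_CE = 11.4 V > 0.2 V confirms active-region operation.

I_C ≈ 3.8 mA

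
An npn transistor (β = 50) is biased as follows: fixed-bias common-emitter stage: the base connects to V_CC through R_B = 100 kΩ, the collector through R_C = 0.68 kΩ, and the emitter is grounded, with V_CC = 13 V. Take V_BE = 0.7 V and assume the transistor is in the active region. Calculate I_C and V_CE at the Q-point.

Base loop: V_CC = I_B·R_B + V_BE, so I_B = (13 − 0.7)/100 kΩ = 0.123 mA.
In the active region I_C = β·I_B = 50 × 0.123 = 6.15 mA.
Collector loop: V_CE = V_CC − I_C·R_C = 13 − 6.15×0.68 = 8.82 V.
Since V_CE = 8.82 V > V_CE(sat) ≈ 0.2 V, the transistor is in the active region as assumed.

I_C ≈ 6.2 mA, V_CE ≈ 8.8 V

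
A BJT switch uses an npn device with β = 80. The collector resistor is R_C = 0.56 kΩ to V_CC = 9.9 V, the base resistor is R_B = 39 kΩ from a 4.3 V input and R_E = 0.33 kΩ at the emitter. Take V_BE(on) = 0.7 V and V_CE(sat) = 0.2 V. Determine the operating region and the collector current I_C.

active; I_C ≈ 4.4 mA

Assume active. Base-emitter loop: I_B = (V_BB − V_BE)/(R_B + (β+1)R_E) = (4.3 − 0.7)/(39 + 81×0.33) = 0.0548 mA.
I_C = β·I_B = 80×0.0548 = 4.38 mA.
V_CE = V_CC − I_C·R_C − I_E·R_E = 9.9 − 4.38×0.56 − 4.44×0.33 = 5.98 V > V_CE(sat), so the active-region assumption holds.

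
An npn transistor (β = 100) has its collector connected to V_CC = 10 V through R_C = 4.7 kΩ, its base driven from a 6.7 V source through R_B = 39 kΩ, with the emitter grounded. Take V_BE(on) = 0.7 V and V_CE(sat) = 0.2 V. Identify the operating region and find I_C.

saturation; I_C ≈ 2.1 mA

Assume active: I_B = (6.7 − 0.7)/39 = 0.154 mA, giving I_C = β·I_B = 15.4 mA.
But then V_CE = 10 − 15.4×4.7 = -62.3 V < V_CE(sat) = 0.2 V — impossible in the active region.
So the transistor is saturated. With V_CE = 0.2 V, I_C = (V_CC − 0.2)/R_C = 9.8/4.7 = 2.09 mA.
Check: β·I_B = 15.4 mA > I_C = 2.09 mA, confirming saturation.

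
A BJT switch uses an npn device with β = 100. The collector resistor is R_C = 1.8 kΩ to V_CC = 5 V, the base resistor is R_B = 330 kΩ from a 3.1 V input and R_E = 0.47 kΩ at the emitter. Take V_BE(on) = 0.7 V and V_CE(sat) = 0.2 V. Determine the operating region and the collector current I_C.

Assume active. Base-emitter loop: I_B = (V_BB − V_BE)/(R_B + (β+1)R_E) = (3.1 − 0.7)/(330 + 101×0.47) = 0.00636 mA.
I_C = β·I_B = 100×0.00636 = 0.636 mA.
V_CE = V_CC − I_C·R_C − I_E·R_E = 5 − 0.636×1.8 − 0.642×0.47 = 3.55 V > V_CE(sat), so the active-region assumption holds.

active; I_C ≈ 0.64 mA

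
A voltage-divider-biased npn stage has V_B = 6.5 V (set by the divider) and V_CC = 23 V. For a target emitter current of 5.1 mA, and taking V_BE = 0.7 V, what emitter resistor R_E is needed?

R_E ≈ 1.1 kΩ

V_E = V_B − V_BE = 6.5 − 0.7 = 5.8 V.
R_E = V_E / I_E = 5.8 / 5.1 = 1.14 kΩ.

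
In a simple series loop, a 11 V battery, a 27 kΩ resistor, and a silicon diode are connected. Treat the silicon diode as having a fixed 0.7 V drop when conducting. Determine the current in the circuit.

I ≈ 0.38 mA

KVL around the loop: 11 = V_D + I·R = 0.7 + I × 27 kΩ.
So I = (11 − 0.7) / 27 kΩ = 10.3 / 27 = 0.381 mA.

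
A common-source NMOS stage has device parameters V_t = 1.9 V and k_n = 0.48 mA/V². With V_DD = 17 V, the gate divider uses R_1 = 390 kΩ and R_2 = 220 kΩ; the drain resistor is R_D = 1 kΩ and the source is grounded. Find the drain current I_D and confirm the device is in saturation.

V_G = V_DD·R_2/(R_1+R_2) = 17×220/610 = 6.13 V. With the source grounded, V_GS = V_G = 6.13 V.
Assume saturation: I_D = (k_n/2)(V_GS − V_t)² = (0.48/2)×(6.13 − 1.9)² = 0.24×4.23² = 4.3 mA.
V_DS = V_DD − I_D·R_D = 17 − 4.3×1 = 12.7 V.
Saturation requires V_DS ≥ V_GS − V_t = 4.23 V; 12.7 ≥ 4.23 ✓.

I_D ≈ 4.3 mA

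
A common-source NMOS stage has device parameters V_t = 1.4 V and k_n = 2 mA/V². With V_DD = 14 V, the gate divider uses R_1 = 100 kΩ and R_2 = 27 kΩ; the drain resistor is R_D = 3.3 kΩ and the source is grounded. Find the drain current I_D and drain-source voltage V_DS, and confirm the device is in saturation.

V_G = V_DD·R_2/(R_1+R_2) = 14×27/127 = 2.98 V. With the source grounded, V_GS = V_G = 2.98 V.
Assume saturation: I_D = (k_n/2)(V_GS − V_t)² = (2/2)×(2.98 − 1.4)² = 1×1.58² = 2.48 mA.
V_DS = V_DD − I_D·R_D = 14 − 2.48×3.3 = 5.8 V.
Saturation requires V_DS ≥ V_GS − V_t = 1.58 V; 5.8 ≥ 1.58 ✓.

I_D ≈ 2.5 mA, V_DS ≈ 5.8 V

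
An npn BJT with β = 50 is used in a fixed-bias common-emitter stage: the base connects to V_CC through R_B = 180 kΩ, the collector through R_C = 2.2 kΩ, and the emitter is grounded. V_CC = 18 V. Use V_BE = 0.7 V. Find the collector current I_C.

Base loop: V_CC = I_B·R_B + V_BE, so I_B = (18 − 0.7)/180 kΩ = 0.0961 mA.
In the active region I_C = β·I_B = 50 × 0.0961 = 4.81 mA.
Collector loop: V_CE = V_CC − I_C·R_C = 18 − 4.81×2.2 = 7.43 V.
Since V_CE = 7.43 V > V_CE(sat) ≈ 0.2 V, the transistor is in the active region as assumed.

I_C ≈ 4.8 mA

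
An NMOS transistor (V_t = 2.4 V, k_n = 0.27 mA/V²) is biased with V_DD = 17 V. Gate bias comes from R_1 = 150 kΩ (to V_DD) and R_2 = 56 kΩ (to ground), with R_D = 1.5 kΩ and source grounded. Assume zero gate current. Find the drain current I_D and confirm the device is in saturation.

I_D ≈ 0.67 mA

V_G = V_DD·R_2/(R_1+R_2) = 17×56/206 = 4.62 V. With the source grounded, V_GS = V_G = 4.62 V.
Assume saturation: I_D = (k_n/2)(V_GS − V_t)² = (0.27/2)×(4.62 − 2.4)² = 0.135×2.22² = 0.666 mA.
V_DS = V_DD − I_D·R_D = 17 − 0.666×1.5 = 16 V.
Saturation requires V_DS ≥ V_GS − V_t = 2.22 V; 16 ≥ 2.22 ✓.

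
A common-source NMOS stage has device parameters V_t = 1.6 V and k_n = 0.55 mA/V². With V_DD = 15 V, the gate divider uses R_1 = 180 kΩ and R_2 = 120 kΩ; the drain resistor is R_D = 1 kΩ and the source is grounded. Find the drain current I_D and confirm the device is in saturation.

I_D ≈ 5.3 mA

V_G = V_DD·R_2/(R_1+R_2) = 15×120/300 = 6 V. With the source grounded, V_GS = V_G = 6 V.
Assume saturation: I_D = (k_n/2)(V_GS − V_t)² = (0.55/2)×(6 − 1.6)² = 0.275×4.4² = 5.32 mA.
V_DS = V_DD − I_D·R_D = 15 − 5.32×1 = 9.68 V.
Saturation requires V_DS ≥ V_GS − V_t = 4.4 V; 9.68 ≥ 4.4 ✓.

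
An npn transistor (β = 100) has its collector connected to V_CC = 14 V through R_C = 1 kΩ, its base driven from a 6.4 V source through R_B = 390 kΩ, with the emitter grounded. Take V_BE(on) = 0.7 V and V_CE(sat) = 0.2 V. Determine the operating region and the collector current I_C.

active; I_C ≈ 1.5 mA

Assume active. Base-emitter loop: I_B = (V_BB − V_BE)/R_B = (6.4 − 0.7)/390 = 0.0146 mA.
I_C = β·I_B = 100×0.0146 = 1.46 mA.
V_CE = V_CC − I_C·R_C = 14 − 1.46×1 = 12.5 V > V_CE(sat), so the active-region assumption holds.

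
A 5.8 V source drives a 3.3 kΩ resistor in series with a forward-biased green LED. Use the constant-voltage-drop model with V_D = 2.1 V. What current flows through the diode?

I ≈ 1.1 mA

KVL around the loop: 5.8 = V_D + I·R = 2.1 + I × 3.3 kΩ.
So I = (5.8 − 2.1) / 3.3 kΩ = 3.7 / 3.3 = 1.12 mA.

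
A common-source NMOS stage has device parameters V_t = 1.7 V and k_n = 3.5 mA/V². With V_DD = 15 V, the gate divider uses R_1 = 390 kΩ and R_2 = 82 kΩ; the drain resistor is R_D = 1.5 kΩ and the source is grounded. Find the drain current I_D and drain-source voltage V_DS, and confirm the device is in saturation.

I_D ≈ 1.4 mA, V_DS ≈ 13 V

V_G = V_DD·R_2/(R_1+R_2) = 15×82/472 = 2.61 V. With the source grounded, V_GS = V_G = 2.61 V.
Assume saturation: I_D = (k_n/2)(V_GS − V_t)² = (3.5/2)×(2.61 − 1.7)² = 1.75×0.906² = 1.44 mA.
V_DS = V_DD − I_D·R_D = 15 − 1.44×1.5 = 12.8 V.
Saturation requires V_DS ≥ V_GS − V_t = 0.906 V; 12.8 ≥ 0.906 ✓.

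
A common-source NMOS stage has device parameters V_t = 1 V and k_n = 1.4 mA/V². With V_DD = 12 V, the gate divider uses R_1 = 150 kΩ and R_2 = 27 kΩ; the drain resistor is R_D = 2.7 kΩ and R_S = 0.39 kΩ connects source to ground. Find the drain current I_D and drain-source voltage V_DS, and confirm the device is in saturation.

I_D ≈ 0.34 mA, V_DS ≈ 11 V

V_G = V_DD·R_2/(R_1+R_2) = 12×27/177 = 1.83 V.
Assume saturation: I_D = (k_n/2)(V_GS − V_t)² with V_GS = V_G − I_D·R_S = 1.83 − 0.39·I_D.
Substituting gives 0.106·I_D² − 1.45·I_D + 0.483 = 0, with roots I_D = 0.341 or 13.3 mA.
The root I_D = 13.3 mA gives V_GS = -3.36 V ≤ V_t, so take I_D = 0.341 mA.
Then V_GS = 1.7 V and V_DS = V_DD − I_D(R_D+R_S) = 12 − 0.341×3.09 = 10.9 V.
Saturation requires V_DS ≥ V_GS − V_t = 0.698 V; 10.9 ≥ 0.698 ✓.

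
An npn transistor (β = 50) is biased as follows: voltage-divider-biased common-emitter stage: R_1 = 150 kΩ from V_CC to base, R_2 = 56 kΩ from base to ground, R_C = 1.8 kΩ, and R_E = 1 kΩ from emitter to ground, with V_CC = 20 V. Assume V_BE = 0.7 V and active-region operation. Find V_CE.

Thevenize the base divider: V_Th = V_CC·R_2/(R_1+R_2) = 20×56/206 = 5.44 V, R_Th = R_1‖R_2 = 40.8 kΩ.
Base-emitter loop: V_Th = I_B·R_Th + V_BE + (β+1)I_B·R_E, so I_B = (5.44 − 0.7) / (40.8 + 51×1) = 0.0516 mA.
I_C = β·I_B = 50×0.0516 = 2.58 mA, and I_E = (β+1)I_B = 2.63 mA.
V_CE = V_CC − I_C·R_C − I_E·R_E = 20 − 2.58×1.8 − 2.63×1 = 12.7 V.
V_CE = 12.7 V > 0.2 V confirms active-region operation.

V_CE ≈ 13 V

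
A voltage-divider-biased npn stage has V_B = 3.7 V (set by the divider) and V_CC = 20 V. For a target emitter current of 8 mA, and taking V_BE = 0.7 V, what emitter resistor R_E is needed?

R_E ≈ 0.38 kΩ

V_E = V_B − V_BE = 3.7 − 0.7 = 3 V.
R_E = V_E / I_E = 3 / 8 = 0.375 kΩ.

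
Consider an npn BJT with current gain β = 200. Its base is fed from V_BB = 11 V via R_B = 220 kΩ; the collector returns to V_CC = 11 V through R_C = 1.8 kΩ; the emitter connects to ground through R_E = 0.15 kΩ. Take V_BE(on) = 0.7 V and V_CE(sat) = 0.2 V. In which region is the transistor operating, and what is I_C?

Assume active: I_B = (11 − 0.7)/(220 + 201×0.15) = 0.0412 mA, I_C = β·I_B = 8.24 mA.
Then V_CE = 11 − 8.24×1.8 − 8.28×0.15 = -5.06 V < 0.2 V — the active assumption fails.
Re-solve with V_CE = 0.2 V. KCL at the emitter: V_E/R_E = (V_BB−0.7−V_E)/R_B + (V_CC−0.2−V_E)/R_C, giving V_E = 0.837 V.
I_C = (V_CC − 0.2 − V_E)/R_C = (10.8 − 0.837)/1.8 = 5.54 mA.
Check: I_B = (10.3 − 0.837)/220 = 0.043 mA, and β·I_B = 8.6 mA > I_C, confirming saturation.

saturation; I_C ≈ 5.5 mA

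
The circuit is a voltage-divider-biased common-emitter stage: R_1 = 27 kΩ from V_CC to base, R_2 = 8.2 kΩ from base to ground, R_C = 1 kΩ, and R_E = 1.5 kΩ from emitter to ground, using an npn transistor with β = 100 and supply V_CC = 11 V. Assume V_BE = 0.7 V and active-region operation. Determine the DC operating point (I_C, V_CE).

Thevenize the base divider: V_Th = V_CC·R_2/(R_1+R_2) = 11×8.2/35.2 = 2.56 V, R_Th = R_1‖R_2 = 6.29 kΩ.
Base-emitter loop: V_Th = I_B·R_Th + V_BE + (β+1)I_B·R_E, so I_B = (2.56 − 0.7) / (6.29 + 101×1.5) = 0.0118 mA.
I_C = β·I_B = 100×0.0118 = 1.18 mA, and I_E = (β+1)I_B = 1.19 mA.
V_CE = V_CC − I_C·R_C − I_E·R_E = 11 − 1.18×1 − 1.19×1.5 = 8.03 V.
V_CE = 8.03 V > 0.2 V confirms active-region operation.

I_C ≈ 1.2 mA, V_CE ≈ 8 V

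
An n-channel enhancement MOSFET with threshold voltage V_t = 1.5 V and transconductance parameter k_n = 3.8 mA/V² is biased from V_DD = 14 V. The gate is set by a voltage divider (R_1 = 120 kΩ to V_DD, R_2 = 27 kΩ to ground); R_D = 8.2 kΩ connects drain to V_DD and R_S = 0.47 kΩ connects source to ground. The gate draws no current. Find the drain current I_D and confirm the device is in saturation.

I_D ≈ 0.85 mA

V_G = V_DD·R_2/(R_1+R_2) = 14×27/147 = 2.57 V.
Assume saturation: I_D = (k_n/2)(V_GS − V_t)² with V_GS = V_G − I_D·R_S = 2.57 − 0.47·I_D.
Substituting gives 0.42·I_D² − 2.91·I_D + 2.18 = 0, with roots I_D = 0.854 or 6.09 mA.
The root I_D = 6.09 mA gives V_GS = -0.29 V ≤ V_t, so take I_D = 0.854 mA.
Then V_GS = 2.17 V and V_DS = V_DD − I_D(R_D+R_S) = 14 − 0.854×8.67 = 6.6 V.
Saturation requires V_DS ≥ V_GS − V_t = 0.67 V; 6.6 ≥ 0.67 ✓.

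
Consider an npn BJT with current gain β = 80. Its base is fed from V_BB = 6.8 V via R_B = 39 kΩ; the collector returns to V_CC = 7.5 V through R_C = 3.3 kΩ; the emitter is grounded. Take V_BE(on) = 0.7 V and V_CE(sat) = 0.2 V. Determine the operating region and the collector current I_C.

Assume active: I_B = (6.8 − 0.7)/39 = 0.156 mA, giving I_C = β·I_B = 12.5 mA.
But then V_CE = 7.5 − 12.5×3.3 = -33.8 V < V_CE(sat) = 0.2 V — impossible in the active region.
So the transistor is saturated. With V_CE = 0.2 V, I_C = (V_CC − 0.2)/R_C = 7.3/3.3 = 2.21 mA.
Check: β·I_B = 12.5 mA > I_C = 2.21 mA, confirming saturation.

saturation; I_C ≈ 2.2 mA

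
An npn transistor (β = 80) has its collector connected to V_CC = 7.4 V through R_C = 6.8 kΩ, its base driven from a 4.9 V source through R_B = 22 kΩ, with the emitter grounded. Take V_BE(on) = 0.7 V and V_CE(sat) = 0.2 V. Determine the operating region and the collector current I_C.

saturation; I_C ≈ 1.1 mA

Assume active: I_B = (4.9 − 0.7)/22 = 0.191 mA, giving I_C = β·I_B = 15.3 mA.
But then V_CE = 7.4 − 15.3×6.8 = -96.5 V < V_CE(sat) = 0.2 V — impossible in the active region.
So the transistor is saturated. With V_CE = 0.2 V, I_C = (V_CC − 0.2)/R_C = 7.2/6.8 = 1.06 mA.
Check: β·I_B = 15.3 mA > I_C = 1.06 mA, confirming saturation.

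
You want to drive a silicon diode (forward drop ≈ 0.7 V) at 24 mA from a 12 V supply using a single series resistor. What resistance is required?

R ≈ 0.47 kΩ

The resistor drops V_S − V_D = 12 − 0.7 = 11.3 V at 24 mA.
R = 11.3 V / 24 mA = 0.471 kΩ.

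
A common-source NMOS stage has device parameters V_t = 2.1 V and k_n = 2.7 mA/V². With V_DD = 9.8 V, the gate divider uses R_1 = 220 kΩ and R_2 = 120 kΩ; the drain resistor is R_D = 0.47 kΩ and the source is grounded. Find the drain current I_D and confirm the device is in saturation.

V_G = V_DD·R_2/(R_1+R_2) = 9.8×120/340 = 3.46 V. With the source grounded, V_GS = V_G = 3.46 V.
Assume saturation: I_D = (k_n/2)(V_GS − V_t)² = (2.7/2)×(3.46 − 2.1)² = 1.35×1.36² = 2.49 mA.
V_DS = V_DD − I_D·R_D = 9.8 − 2.49×0.47 = 8.63 V.
Saturation requires V_DS ≥ V_GS − V_t = 1.36 V; 8.63 ≥ 1.36 ✓.

I_D ≈ 2.5 mA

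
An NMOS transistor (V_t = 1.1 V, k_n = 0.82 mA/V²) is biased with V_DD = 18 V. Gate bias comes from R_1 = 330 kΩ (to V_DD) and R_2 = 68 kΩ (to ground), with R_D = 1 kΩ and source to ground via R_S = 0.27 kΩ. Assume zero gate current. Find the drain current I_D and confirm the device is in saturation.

V_G = V_DD·R_2/(R_1+R_2) = 18×68/398 = 3.08 V.
Assume saturation: I_D = (k_n/2)(V_GS − V_t)² with V_GS = V_G − I_D·R_S = 3.08 − 0.27·I_D.
Substituting gives 0.0299·I_D² − 1.44·I_D + 1.6 = 0, with roots I_D = 1.14 or 46.9 mA.
The root I_D = 46.9 mA gives V_GS = -9.6 V ≤ V_t, so take I_D = 1.14 mA.
Then V_GS = 2.77 V and V_DS = V_DD − I_D(R_D+R_S) = 18 − 1.14×1.27 = 16.6 V.
Saturation requires V_DS ≥ V_GS − V_t = 1.67 V; 16.6 ≥ 1.67 ✓.

I_D ≈ 1.1 mA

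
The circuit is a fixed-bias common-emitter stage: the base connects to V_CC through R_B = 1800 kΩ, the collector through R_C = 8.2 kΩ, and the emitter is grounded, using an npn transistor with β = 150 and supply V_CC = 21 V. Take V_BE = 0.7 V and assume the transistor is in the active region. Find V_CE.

V_CE ≈ 7.1 V

Base loop: V_CC = I_B·R_B + V_BE, so I_B = (21 − 0.7)/1800 kΩ = 0.0113 mA.
In the active region I_C = β·I_B = 150 × 0.0113 = 1.69 mA.
Collector loop: V_CE = V_CC − I_C·R_C = 21 − 1.69×8.2 = 7.13 V.
Since V_CE = 7.13 V > V_CE(sat) ≈ 0.2 V, the transistor is in the active region as assumed.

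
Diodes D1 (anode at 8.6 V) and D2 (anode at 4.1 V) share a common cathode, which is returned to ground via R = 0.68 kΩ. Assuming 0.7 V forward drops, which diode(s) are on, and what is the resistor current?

Assume both conduct. Then node N would need to be at both 8.6−0.7 = 7.9 V and 4.1−0.7 = 3.4 V, which is impossible.
Assume only D1 conducts: V_N = 8.6 − 0.7 = 7.9 V, so I_R = 7.9/0.68 = 11.6 mA.
Check D2: its anode-to-cathode voltage is 4.1 − 7.9 = -3.8 V < 0.7 V, so it is off. The assumption is consistent.

Only D1 conducts; I_R ≈ 12 mA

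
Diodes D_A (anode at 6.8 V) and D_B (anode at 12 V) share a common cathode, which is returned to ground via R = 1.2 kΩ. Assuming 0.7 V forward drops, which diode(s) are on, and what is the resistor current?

Only D_B conducts; I_R ≈ 9.4 mA

Assume both conduct. Then node N would need to be at both 6.8−0.7 = 6.1 V and 12−0.7 = 11.3 V, which is impossible.
Assume only D_B conducts: V_N = 12 − 0.7 = 11.3 V, so I_R = 11.3/1.2 = 9.42 mA.
Check D_A: its anode-to-cathode voltage is 6.8 − 11.3 = -4.5 V < 0.7 V, so it is off. The assumption is consistent.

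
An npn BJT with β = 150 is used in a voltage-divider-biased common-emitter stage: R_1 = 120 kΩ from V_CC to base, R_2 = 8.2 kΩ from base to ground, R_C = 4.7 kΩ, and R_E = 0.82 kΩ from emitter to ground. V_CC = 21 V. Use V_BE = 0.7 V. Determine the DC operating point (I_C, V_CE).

Thevenize the base divider: V_Th = V_CC·R_2/(R_1+R_2) = 21×8.2/128 = 1.34 V, R_Th = R_1‖R_2 = 7.68 kΩ.
Base-emitter loop: V_Th = I_B·R_Th + V_BE + (β+1)I_B·R_E, so I_B = (1.34 − 0.7) / (7.68 + 151×0.82) = 0.00489 mA.
I_C = β·I_B = 150×0.00489 = 0.734 mA, and I_E = (β+1)I_B = 0.739 mA.
V_CE = V_CC − I_C·R_C − I_E·R_E = 21 − 0.734×4.7 − 0.739×0.82 = 16.9 V.
V_CE = 16.9 V > 0.2 V confirms active-region operation.

I_C ≈ 0.73 mA, V_CE ≈ 17 V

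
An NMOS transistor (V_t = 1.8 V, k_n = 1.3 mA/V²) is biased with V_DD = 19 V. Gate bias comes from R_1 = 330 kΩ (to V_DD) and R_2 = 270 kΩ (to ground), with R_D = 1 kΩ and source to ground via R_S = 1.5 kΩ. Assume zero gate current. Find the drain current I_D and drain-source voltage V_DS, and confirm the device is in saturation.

V_G = V_DD·R_2/(R_1+R_2) = 19×270/600 = 8.55 V.
Assume saturation: I_D = (k_n/2)(V_GS − V_t)² with V_GS = V_G − I_D·R_S = 8.55 − 1.5·I_D.
Substituting gives 1.46·I_D² − 14.2·I_D + 29.6 = 0, with roots I_D = 3.05 or 6.63 mA.
The root I_D = 6.63 mA gives V_GS = -1.39 V ≤ V_t, so take I_D = 3.05 mA.
Then V_GS = 3.97 V and V_DS = V_DD − I_D(R_D+R_S) = 19 − 3.05×2.5 = 11.4 V.
Saturation requires V_DS ≥ V_GS − V_t = 2.17 V; 11.4 ≥ 2.17 ✓.

I_D ≈ 3.1 mA, V_DS ≈ 11 V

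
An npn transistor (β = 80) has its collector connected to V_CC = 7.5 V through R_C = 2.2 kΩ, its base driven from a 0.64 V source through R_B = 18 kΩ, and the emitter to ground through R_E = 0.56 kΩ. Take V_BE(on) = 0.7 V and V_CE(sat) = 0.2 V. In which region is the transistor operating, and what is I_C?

cutoff; I_C ≈ 0

V_BB = 0.64 V ≤ V_BE(on) = 0.7 V, so the base-emitter junction is not forward biased.
The transistor is in cutoff: I_B = I_C = 0.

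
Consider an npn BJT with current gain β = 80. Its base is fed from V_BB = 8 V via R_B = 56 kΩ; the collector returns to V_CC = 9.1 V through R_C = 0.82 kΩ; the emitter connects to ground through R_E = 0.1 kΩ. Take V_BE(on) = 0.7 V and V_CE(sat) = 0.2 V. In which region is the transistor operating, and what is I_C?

active; I_C ≈ 9.1 mA

Assume active. Base-emitter loop: I_B = (V_BB − V_BE)/(R_B + (β+1)R_E) = (8 − 0.7)/(56 + 81×0.1) = 0.114 mA.
I_C = β·I_B = 80×0.114 = 9.11 mA.
V_CE = V_CC − I_C·R_C − I_E·R_E = 9.1 − 9.11×0.82 − 9.22×0.1 = 0.707 V > V_CE(sat), so the active-region assumption holds.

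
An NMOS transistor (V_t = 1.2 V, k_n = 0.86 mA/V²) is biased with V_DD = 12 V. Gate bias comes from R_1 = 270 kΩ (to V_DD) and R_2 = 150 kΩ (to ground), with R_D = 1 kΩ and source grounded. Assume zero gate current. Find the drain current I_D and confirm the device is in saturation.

I_D ≈ 4.1 mA

V_G = V_DD·R_2/(R_1+R_2) = 12×150/420 = 4.29 V. With the source grounded, V_GS = V_G = 4.29 V.
Assume saturation: I_D = (k_n/2)(V_GS − V_t)² = (0.86/2)×(4.29 − 1.2)² = 0.43×3.09² = 4.09 mA.
V_DS = V_DD − I_D·R_D = 12 − 4.09×1 = 7.91 V.
Saturation requires V_DS ≥ V_GS − V_t = 3.09 V; 7.91 ≥ 3.09 ✓.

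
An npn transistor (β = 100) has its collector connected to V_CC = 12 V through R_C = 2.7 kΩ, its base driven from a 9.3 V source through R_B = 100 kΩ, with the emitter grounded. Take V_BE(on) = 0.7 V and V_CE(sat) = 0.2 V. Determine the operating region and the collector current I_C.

Assume active: I_B = (9.3 − 0.7)/100 = 0.086 mA, giving I_C = β·I_B = 8.6 mA.
But then V_CE = 12 − 8.6×2.7 = -11.2 V < V_CE(sat) = 0.2 V — impossible in the active region.
So the transistor is saturated. With V_CE = 0.2 V, I_C = (V_CC − 0.2)/R_C = 11.8/2.7 = 4.37 mA.
Check: β·I_B = 8.6 mA > I_C = 4.37 mA, confirming saturation.

saturation; I_C ≈ 4.4 mA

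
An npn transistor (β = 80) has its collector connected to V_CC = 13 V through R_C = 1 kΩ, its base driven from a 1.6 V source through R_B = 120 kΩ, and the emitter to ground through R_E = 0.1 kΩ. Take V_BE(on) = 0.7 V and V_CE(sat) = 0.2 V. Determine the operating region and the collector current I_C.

Assume active. Base-emitter loop: I_B = (V_BB − V_BE)/(R_B + (β+1)R_E) = (1.6 − 0.7)/(120 + 81×0.1) = 0.00703 mA.
I_C = β·I_B = 80×0.00703 = 0.562 mA.
V_CE = V_CC − I_C·R_C − I_E·R_E = 13 − 0.562×1 − 0.569×0.1 = 12.4 V > V_CE(sat), so the active-region assumption holds.

active; I_C ≈ 0.56 mA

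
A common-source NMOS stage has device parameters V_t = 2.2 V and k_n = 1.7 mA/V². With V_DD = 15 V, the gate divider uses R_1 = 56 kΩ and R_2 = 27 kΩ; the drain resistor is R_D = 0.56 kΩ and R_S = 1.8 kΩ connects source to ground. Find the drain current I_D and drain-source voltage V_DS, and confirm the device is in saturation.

V_G = V_DD·R_2/(R_1+R_2) = 15×27/83 = 4.88 V.
Assume saturation: I_D = (k_n/2)(V_GS − V_t)² with V_GS = V_G − I_D·R_S = 4.88 − 1.8·I_D.
Substituting gives 2.75·I_D² − 9.2·I_D + 6.1 = 0, with roots I_D = 0.913 or 2.43 mA.
The root I_D = 2.43 mA gives V_GS = 0.51 V ≤ V_t, so take I_D = 0.913 mA.
Then V_GS = 3.24 V and V_DS = V_DD − I_D(R_D+R_S) = 15 − 0.913×2.36 = 12.8 V.
Saturation requires V_DS ≥ V_GS − V_t = 1.04 V; 12.8 ≥ 1.04 ✓.

I_D ≈ 0.91 mA, V_DS ≈ 13 V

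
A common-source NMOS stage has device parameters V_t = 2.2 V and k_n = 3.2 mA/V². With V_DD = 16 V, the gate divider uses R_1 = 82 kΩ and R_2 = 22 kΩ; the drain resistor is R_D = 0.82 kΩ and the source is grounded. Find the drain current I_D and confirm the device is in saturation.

V_G = V_DD·R_2/(R_1+R_2) = 16×22/104 = 3.38 V. With the source grounded, V_GS = V_G = 3.38 V.
Assume saturation: I_D = (k_n/2)(V_GS − V_t)² = (3.2/2)×(3.38 − 2.2)² = 1.6×1.18² = 2.25 mA.
V_DS = V_DD − I_D·R_D = 16 − 2.25×0.82 = 14.2 V.
Saturation requires V_DS ≥ V_GS − V_t = 1.18 V; 14.2 ≥ 1.18 ✓.

I_D ≈ 2.2 mA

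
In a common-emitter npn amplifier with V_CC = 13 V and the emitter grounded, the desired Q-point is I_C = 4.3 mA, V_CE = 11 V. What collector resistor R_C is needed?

R_C ≈ 0.47 kΩ

Collector loop: V_CC = I_C·R_C + V_CE.
R_C = (V_CC − V_CE)/I_C = (13 − 11)/4.3 = 0.465 kΩ.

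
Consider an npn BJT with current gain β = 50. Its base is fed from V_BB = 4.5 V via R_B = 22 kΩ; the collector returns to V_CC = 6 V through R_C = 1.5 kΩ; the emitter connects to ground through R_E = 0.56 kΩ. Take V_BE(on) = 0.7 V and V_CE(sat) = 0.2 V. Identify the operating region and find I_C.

saturation; I_C ≈ 2.8 mA

Assume active: I_B = (4.5 − 0.7)/(22 + 51×0.56) = 0.0752 mA, I_C = β·I_B = 3.76 mA.
Then V_CE = 6 − 3.76×1.5 − 3.83×0.56 = -1.78 V < 0.2 V — the active assumption fails.
Re-solve with V_CE = 0.2 V. KCL at the emitter: V_E/R_E = (V_BB−0.7−V_E)/R_B + (V_CC−0.2−V_E)/R_C, giving V_E = 1.62 V.
I_C = (V_CC − 0.2 − V_E)/R_C = (5.8 − 1.62)/1.5 = 2.79 mA.
Check: I_B = (3.8 − 1.62)/22 = 0.0992 mA, and β·I_B = 4.96 mA > I_C, confirming saturation.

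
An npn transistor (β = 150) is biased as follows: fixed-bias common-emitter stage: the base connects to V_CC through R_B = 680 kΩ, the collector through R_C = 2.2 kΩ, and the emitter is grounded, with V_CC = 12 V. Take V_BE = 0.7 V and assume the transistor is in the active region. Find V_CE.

Base loop: V_CC = I_B·R_B + V_BE, so I_B = (12 − 0.7)/680 kΩ = 0.0166 mA.
In the active region I_C = β·I_B = 150 × 0.0166 = 2.49 mA.
Collector loop: V_CE = V_CC − I_C·R_C = 12 − 2.49×2.2 = 6.52 V.
Since V_CE = 6.52 V > V_CE(sat) ≈ 0.2 V, the transistor is in the active region as assumed.

V_CE ≈ 6.5 V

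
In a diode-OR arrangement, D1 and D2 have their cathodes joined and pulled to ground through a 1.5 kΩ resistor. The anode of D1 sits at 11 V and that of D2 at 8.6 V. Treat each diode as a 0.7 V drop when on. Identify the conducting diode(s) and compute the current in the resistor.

Only D1 conducts; I_R ≈ 6.9 mA

Assume both conduct. Then node N would need to be at both 11−0.7 = 10.3 V and 8.6−0.7 = 7.9 V, which is impossible.
Assume only D1 conducts: V_N = 11 − 0.7 = 10.3 V, so I_R = 10.3/1.5 = 6.87 mA.
Check D2: its anode-to-cathode voltage is 8.6 − 10.3 = -1.7 V < 0.7 V, so it is off. The assumption is consistent.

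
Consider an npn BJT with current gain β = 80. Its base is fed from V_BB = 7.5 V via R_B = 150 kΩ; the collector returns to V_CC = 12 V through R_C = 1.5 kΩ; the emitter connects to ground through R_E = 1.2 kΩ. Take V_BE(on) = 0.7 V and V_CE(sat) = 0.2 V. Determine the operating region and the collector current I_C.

Assume active. Base-emitter loop: I_B = (V_BB − V_BE)/(R_B + (β+1)R_E) = (7.5 − 0.7)/(150 + 81×1.2) = 0.0275 mA.
I_C = β·I_B = 80×0.0275 = 2.2 mA.
V_CE = V_CC − I_C·R_C − I_E·R_E = 12 − 2.2×1.5 − 2.23×1.2 = 6.03 V > V_CE(sat), so the active-region assumption holds.

active; I_C ≈ 2.2 mA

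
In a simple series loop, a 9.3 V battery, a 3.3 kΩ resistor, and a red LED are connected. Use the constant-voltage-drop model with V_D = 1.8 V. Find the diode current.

KVL around the loop: 9.3 = V_D + I·R = 1.8 + I × 3.3 kΩ.
So I = (9.3 − 1.8) / 3.3 kΩ = 7.5 / 3.3 = 2.27 mA.

I ≈ 2.3 mA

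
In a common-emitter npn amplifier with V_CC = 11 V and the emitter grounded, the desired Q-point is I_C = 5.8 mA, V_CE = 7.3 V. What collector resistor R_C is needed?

R_C ≈ 0.64 kΩ

Collector loop: V_CC = I_C·R_C + V_CE.
R_C = (V_CC − V_CE)/I_C = (11 − 7.3)/5.8 = 0.638 kΩ.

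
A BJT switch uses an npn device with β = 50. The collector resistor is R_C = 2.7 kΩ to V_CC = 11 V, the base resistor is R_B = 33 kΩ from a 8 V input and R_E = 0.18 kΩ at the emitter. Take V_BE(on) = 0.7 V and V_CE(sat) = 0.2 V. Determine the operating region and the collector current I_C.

saturation; I_C ≈ 3.7 mA

Assume active: I_B = (8 − 0.7)/(33 + 51×0.18) = 0.173 mA, I_C = β·I_B = 8.65 mA.
Then V_CE = 11 − 8.65×2.7 − 8.83×0.18 = -14 V < 0.2 V — the active assumption fails.
Re-solve with V_CE = 0.2 V. KCL at the emitter: V_E/R_E = (V_BB−0.7−V_E)/R_B + (V_CC−0.2−V_E)/R_C, giving V_E = 0.709 V.
I_C = (V_CC − 0.2 − V_E)/R_C = (10.8 − 0.709)/2.7 = 3.74 mA.
Check: I_B = (7.3 − 0.709)/33 = 0.2 mA, and β·I_B = 9.99 mA > I_C, confirming saturation.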